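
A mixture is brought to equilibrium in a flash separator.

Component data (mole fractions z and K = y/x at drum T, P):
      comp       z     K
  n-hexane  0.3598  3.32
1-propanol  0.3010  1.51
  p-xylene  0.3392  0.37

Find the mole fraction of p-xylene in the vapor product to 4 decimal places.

Material balance + equilibrium reduce to Σ zᵢ(Kᵢ−1)/(1+V/F(Kᵢ−1)) = 0.
Feasibility: ΣzᵢKᵢ = 1.7746, Σzᵢ/Kᵢ = 1.2245 — both > 1, two phases present.
Newton iteration, V/F⁰ = 0.49:
  V/F = 0.4900: g = 0.20434, g' = -0.7560 → V/F = 0.7603
  V/F = 0.7603: g = 0.00247, g' = -0.7901 → V/F = 0.7634
Converged at V/F = 0.7634.
Compositions from xᵢ = zᵢ/(1+V/F(Kᵢ−1)), yᵢ = Kᵢxᵢ:
  n-hexane: x = 0.1298, y = 0.4311
  1-propanol: x = 0.2166, y = 0.3271
  p-xylene: x = 0.6535, y = 0.2418

y_p-xylene = 0.2418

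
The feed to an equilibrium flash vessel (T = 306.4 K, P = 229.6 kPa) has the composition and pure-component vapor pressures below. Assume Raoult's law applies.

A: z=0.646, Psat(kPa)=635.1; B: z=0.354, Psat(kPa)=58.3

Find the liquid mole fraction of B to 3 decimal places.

Raoult's law: Kᵢ = Pᵢˢᵃᵗ/P = Pᵢˢᵃᵗ/229.6.
  K_A = 635.1/229.6 = 2.76611, K_B = 58.3/229.6 = 0.25392
Material balance + equilibrium reduce to Σ zᵢ(Kᵢ−1)/(1+ψ(Kᵢ−1)) = 0.
Feasibility: ΣzᵢKᵢ = 1.877, Σzᵢ/Kᵢ = 1.628 — both > 1, two phases present.
Binary case is linear: z₁(K₁−1)(1+ψ(K₂−1)) + z₂(K₂−1)(1+ψ(K₁−1)) = 0
⇒ ψ = [z₁(K₁−1)+z₂(K₂−1)] / [−(K₁−1)(K₂−1)] = 0.8768/1.3177 = 0.665
Compositions from xᵢ = zᵢ/(1+ψ(Kᵢ−1)), yᵢ = Kᵢxᵢ:
  A: x = 0.297, y = 0.821
  B: x = 0.703, y = 0.179

x_B = 0.703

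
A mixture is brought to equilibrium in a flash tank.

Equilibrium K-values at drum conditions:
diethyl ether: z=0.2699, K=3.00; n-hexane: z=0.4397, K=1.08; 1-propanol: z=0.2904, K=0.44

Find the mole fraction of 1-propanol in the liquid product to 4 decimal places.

Iterate (Newton) starting at β = 0.52:
  β = 0.5200: g = 0.06894, g' = -0.4433 → β = 0.6755
  β = 0.6755: g = 0.00139, g' = -0.4335 → β = 0.6787
Converged at β = 0.6787.
Compositions from xᵢ = zᵢ/(1+β(Kᵢ−1)), yᵢ = Kᵢxᵢ:
  diethyl ether: x = 0.1145, y = 0.3435
  n-hexane: x = 0.4171, y = 0.4504
  1-propanol: x = 0.4685, y = 0.2061

x_1-propanol = 0.4685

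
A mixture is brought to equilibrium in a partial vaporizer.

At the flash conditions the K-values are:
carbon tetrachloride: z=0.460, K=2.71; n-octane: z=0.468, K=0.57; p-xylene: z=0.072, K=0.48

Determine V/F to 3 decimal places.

Iterate (Newton) starting at V/F = 0.5:
  V/F = 0.500: g = 0.1171, g' = -0.567 → V/F = 0.707
  V/F = 0.707: g = 0.0080, g' = -0.503 → V/F = 0.722
Converged at V/F = 0.722.

V/F = 0.722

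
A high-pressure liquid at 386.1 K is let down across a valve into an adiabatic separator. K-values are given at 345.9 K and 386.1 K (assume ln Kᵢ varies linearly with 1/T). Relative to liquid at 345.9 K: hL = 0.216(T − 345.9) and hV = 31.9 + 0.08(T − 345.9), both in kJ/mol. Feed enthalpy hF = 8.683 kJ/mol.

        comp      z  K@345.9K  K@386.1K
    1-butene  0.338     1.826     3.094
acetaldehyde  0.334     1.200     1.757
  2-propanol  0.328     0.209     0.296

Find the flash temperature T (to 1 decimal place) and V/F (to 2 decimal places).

Adiabatic flash: solve Rachford–Rice at each trial T, then check hF = ψ·hV(T) + (1−ψ)·hL(T).
  T = 345.9 K: K = (1.826, 1.200, 0.209), RR gives ψ = 0.191, H_out = 6.084 kJ/mol
  T = 386.1 K: K = (3.094, 1.757, 0.296), RR gives ψ = 0.697, H_out = 27.104 kJ/mol
  T = 366.0 K: K = (2.412, 1.467, 0.251), RR gives ψ = 0.518, H_out = 19.448 kJ/mol
  T = 355.9 K: K = (2.105, 1.330, 0.230), RR gives ψ = 0.386, H_out = 13.948 kJ/mol
  T = 350.9 K: K = (1.963, 1.264, 0.219), RR gives ψ = 0.300, H_out = 10.435 kJ/mol
  T = 348.4 K: K = (1.894, 1.232, 0.214), RR gives ψ = 0.249, H_out = 8.386 kJ/mol
  T = 349.6 K: K = (1.927, 1.247, 0.217), RR gives ψ = 0.274, H_out = 9.398 kJ/mol
  T = 349.0 K: K = (1.910, 1.240, 0.215), RR gives ψ = 0.261, H_out = 8.899 kJ/mol
Linear interpolation between T = 348.4 (H_out = 8.386) and T = 349.0 (H_out = 8.899) on hF = 8.683 gives T ≈ 348.7 K, at which ψ = 0.26.

T = 348.7 K, V/F = 0.26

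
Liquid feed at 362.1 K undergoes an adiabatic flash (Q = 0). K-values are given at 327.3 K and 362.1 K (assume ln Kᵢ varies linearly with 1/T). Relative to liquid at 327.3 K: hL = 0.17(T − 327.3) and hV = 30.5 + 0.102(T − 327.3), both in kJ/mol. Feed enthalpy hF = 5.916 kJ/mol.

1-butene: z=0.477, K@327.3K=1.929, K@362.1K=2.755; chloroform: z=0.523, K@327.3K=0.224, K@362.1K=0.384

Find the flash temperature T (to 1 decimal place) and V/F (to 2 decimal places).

Adiabatic flash: solve Rachford–Rice at each trial T, then check hF = ψ·hV(T) + (1−ψ)·hL(T).
  T = 327.3 K: K = (1.929, 0.224), RR gives ψ = 0.052, H_out = 1.577 kJ/mol
  T = 362.1 K: K = (2.755, 0.384), RR gives ψ = 0.476, H_out = 19.317 kJ/mol
  T = 344.7 K: K = (2.326, 0.297), RR gives ψ = 0.284, H_out = 11.297 kJ/mol
  T = 336.0 K: K = (2.123, 0.259), RR gives ψ = 0.178, H_out = 6.808 kJ/mol
  T = 331.6 K: K = (2.024, 0.241), RR gives ψ = 0.118, H_out = 4.285 kJ/mol
  T = 333.8 K: K = (2.073, 0.250), RR gives ψ = 0.149, H_out = 5.573 kJ/mol
Linear interpolation between T = 333.8 (H_out = 5.573) and T = 336.0 (H_out = 6.808) on hF = 5.916 gives T ≈ 334.4 K, at which ψ = 0.16.

T = 334.4 K, V/F = 0.16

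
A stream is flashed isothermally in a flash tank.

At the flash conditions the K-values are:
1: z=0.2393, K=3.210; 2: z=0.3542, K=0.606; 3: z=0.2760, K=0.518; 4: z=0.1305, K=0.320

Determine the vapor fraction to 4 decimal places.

Iterate (Newton) starting at ψ = 0.5:
  ψ = 0.5000: g = -0.23228, g' = -0.5989 → ψ = 0.1121
  ψ = 0.1121: g = 0.04112, g' = -0.9532 → ψ = 0.1553
  ψ = 0.1553: g = 0.00208, g' = -0.8606 → ψ = 0.1577
Converged at ψ = 0.1577.

ψ = 0.1577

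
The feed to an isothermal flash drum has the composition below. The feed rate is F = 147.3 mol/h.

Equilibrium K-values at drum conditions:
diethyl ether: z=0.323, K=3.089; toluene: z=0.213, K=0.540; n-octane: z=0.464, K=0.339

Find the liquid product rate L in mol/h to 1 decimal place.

Newton–Raphson from ψ = 0.33:
  ψ = 0.330: g = -0.1084, g' = -0.888 → ψ = 0.208
  ψ = 0.208: g = 0.0065, g' = -1.013 → ψ = 0.214
Converged at ψ = 0.214.
Then V = ψ·F = 0.2144·147.3 = 31.6 mol/h and L = F − V = 115.7 mol/h.

L = 115.7 mol/h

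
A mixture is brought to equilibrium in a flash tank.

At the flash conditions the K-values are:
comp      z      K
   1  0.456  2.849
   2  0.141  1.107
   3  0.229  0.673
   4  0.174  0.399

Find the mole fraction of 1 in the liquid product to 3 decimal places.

x_1 = 0.172

Newton iteration, β⁰ = 0.5:
  β = 0.500: g = 0.2134, g' = -0.586 → β = 0.864
  β = 0.864: g = 0.0163, g' = -0.552 → β = 0.894
Converged at β = 0.894.
Compositions from xᵢ = zᵢ/(1+β(Kᵢ−1)), yᵢ = Kᵢxᵢ:
  1: x = 0.172, y = 0.490
  2: x = 0.129, y = 0.142
  3: x = 0.324, y = 0.218
  4: x = 0.376, y = 0.150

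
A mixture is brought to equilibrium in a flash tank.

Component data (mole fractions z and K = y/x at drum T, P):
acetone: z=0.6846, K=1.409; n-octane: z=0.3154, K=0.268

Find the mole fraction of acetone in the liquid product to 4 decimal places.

x_acetone = 0.6415

Rachford–Rice: g(V/F) = Σ zᵢ(Kᵢ−1)/(1+V/F(Kᵢ−1)) = 0.
Feasibility: ΣzᵢKᵢ = 1.0491, Σzᵢ/Kᵢ = 1.6627 — both > 1, two phases present.
Iterate (Newton) starting at V/F = 0.43:
  V/F = 0.4300: g = -0.09880, g' = -0.4427 → V/F = 0.2068
  V/F = 0.2068: g = -0.01391, g' = -0.3320 → V/F = 0.1650
  V/F = 0.1650: g = -0.00028, g' = -0.3191 → V/F = 0.1641
Converged at V/F = 0.1641.
Compositions from xᵢ = zᵢ/(1+V/F(Kᵢ−1)), yᵢ = Kᵢxᵢ:
  acetone: x = 0.6415, y = 0.9039
  n-octane: x = 0.3585, y = 0.0961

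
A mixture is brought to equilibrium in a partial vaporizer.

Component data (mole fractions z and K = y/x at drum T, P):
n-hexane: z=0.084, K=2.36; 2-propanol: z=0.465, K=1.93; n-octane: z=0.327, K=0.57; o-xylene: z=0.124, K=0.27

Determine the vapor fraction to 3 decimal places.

ψ = 0.581

Material balance + equilibrium reduce to Σ zᵢ(Kᵢ−1)/(1+ψ(Kᵢ−1)) = 0.
Feasibility: ΣzᵢKᵢ = 1.316, Σzᵢ/Kᵢ = 1.309 — both > 1, two phases present.
Newton iteration, ψ⁰ = 0.5:
  ψ = 0.500: g = 0.0415, g' = -0.504 → ψ = 0.582
  ψ = 0.582: g = -0.0007, g' = -0.525 → ψ = 0.581
Converged at ψ = 0.581.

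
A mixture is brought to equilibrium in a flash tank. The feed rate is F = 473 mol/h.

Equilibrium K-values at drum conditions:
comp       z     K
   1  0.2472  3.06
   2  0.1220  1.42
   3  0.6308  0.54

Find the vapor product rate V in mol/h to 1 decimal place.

Newton iteration, β⁰ = 0.5:
  β = 0.5000: g = -0.08364, g' = -0.4944 → β = 0.3308
  β = 0.3308: g = 0.00559, g' = -0.5733 → β = 0.3406
Converged at β = 0.3406.
Then V = β·F = 0.3406·473 = 161.1 mol/h and L = F − V = 311.9 mol/h.

V = 161.1 mol/h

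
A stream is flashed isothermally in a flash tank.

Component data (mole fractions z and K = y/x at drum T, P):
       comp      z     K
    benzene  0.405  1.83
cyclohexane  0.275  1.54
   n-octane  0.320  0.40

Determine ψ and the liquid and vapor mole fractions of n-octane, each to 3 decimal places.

Material balance + equilibrium reduce to Σ zᵢ(Kᵢ−1)/(1+ψ(Kᵢ−1)) = 0.
g(0) = ΣzᵢKᵢ − 1 = 0.293 and g(1) = 1 − Σzᵢ/Kᵢ = -0.200, so a root lies in (0, 1).
Iterate (Newton) starting at ψ = 0.5:
  ψ = 0.500: g = 0.0802, g' = -0.424 → ψ = 0.689
  ψ = 0.689: g = -0.0053, g' = -0.490 → ψ = 0.678
Converged at ψ = 0.678.
Compositions from xᵢ = zᵢ/(1+ψ(Kᵢ−1)), yᵢ = Kᵢxᵢ:
  benzene: x = 0.259, y = 0.474
  cyclohexane: x = 0.201, y = 0.310
  n-octane: x = 0.540, y = 0.216

ψ = 0.678, x_n-octane = 0.540, y_n-octane = 0.216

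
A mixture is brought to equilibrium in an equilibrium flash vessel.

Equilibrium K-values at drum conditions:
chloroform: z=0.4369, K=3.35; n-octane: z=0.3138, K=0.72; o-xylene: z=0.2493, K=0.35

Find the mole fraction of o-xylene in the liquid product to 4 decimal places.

x_o-xylene = 0.4441

Material balance + equilibrium reduce to Σ zᵢ(Kᵢ−1)/(1+V/F(Kᵢ−1)) = 0.
Check two-phase: ΣzᵢKᵢ = 1.7768 > 1 and Σzᵢ/Kᵢ = 1.2785 > 1, so g(0) = 0.7768 > 0 and g(1) = -0.2785 < 0.
Iterate (Newton) starting at V/F = 0.66:
  V/F = 0.6600: g = 0.01090, g' = -0.7308 → V/F = 0.6749
Converged at V/F = 0.6749.
Compositions from xᵢ = zᵢ/(1+V/F(Kᵢ−1)), yᵢ = Kᵢxᵢ:
  chloroform: x = 0.1689, y = 0.5660
  n-octane: x = 0.3869, y = 0.2786
  o-xylene: x = 0.4441, y = 0.1554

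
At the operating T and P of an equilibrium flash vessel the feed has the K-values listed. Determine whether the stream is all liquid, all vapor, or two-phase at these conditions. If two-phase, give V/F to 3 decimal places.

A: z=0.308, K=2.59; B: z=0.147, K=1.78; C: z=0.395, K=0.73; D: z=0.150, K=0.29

ΣzᵢKᵢ = 1.391; Σzᵢ/Kᵢ = 1.260.
Both exceed 1, so a two-phase solution exists.
Newton iteration, ψ⁰ = 0.5:
  ψ = 0.500: g = 0.0669, g' = -0.508 → ψ = 0.632
  ψ = 0.632: g = -0.0005, g' = -0.524 → ψ = 0.631
Converged at ψ = 0.631.

two-phase, V/F = 0.631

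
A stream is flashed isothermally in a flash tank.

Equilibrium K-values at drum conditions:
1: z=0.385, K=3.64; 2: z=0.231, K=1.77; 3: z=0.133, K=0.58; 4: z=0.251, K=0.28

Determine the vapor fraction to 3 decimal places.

Let ψ = V/F and solve Σ zᵢ(Kᵢ−1)/(1+ψ(Kᵢ−1)) = 0.
Feasibility: ΣzᵢKᵢ = 1.958, Σzᵢ/Kᵢ = 1.362 — both > 1, two phases present.
Newton–Raphson from ψ = 0.36:
  ψ = 0.360: g = 0.3506, g' = -1.059 → ψ = 0.691
  ψ = 0.691: g = 0.0375, g' = -0.957 → ψ = 0.730
Converged at ψ = 0.730.

ψ = 0.730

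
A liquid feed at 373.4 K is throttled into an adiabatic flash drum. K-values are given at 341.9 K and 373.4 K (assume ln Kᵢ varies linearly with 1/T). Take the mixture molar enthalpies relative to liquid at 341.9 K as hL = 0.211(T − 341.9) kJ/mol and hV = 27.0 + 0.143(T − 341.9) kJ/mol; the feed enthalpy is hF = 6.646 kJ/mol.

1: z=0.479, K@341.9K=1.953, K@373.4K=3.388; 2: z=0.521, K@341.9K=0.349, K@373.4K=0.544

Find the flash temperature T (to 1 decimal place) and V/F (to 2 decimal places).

T = 343.6 K, V/F = 0.23

Adiabatic flash: solve Rachford–Rice at each trial T, then check hF = ψ·hV(T) + (1−ψ)·hL(T).
  T = 341.9 K: K = (1.953, 0.349), RR gives ψ = 0.189, H_out = 5.106 kJ/mol
  T = 373.4 K: K = (3.388, 0.544), RR gives ψ = 0.832, H_out = 27.335 kJ/mol
  T = 357.6 K: K = (2.601, 0.440), RR gives ψ = 0.530, H_out = 17.045 kJ/mol
  T = 349.8 K: K = (2.263, 0.393), RR gives ψ = 0.377, H_out = 11.637 kJ/mol
  T = 345.9 K: K = (2.106, 0.371), RR gives ψ = 0.290, H_out = 8.606 kJ/mol
  T = 343.9 K: K = (2.029, 0.360), RR gives ψ = 0.242, H_out = 6.916 kJ/mol
Linear interpolation between T = 341.9 (H_out = 5.106) and T = 343.9 (H_out = 6.916) on hF = 6.646 gives T ≈ 343.6 K, at which ψ = 0.23.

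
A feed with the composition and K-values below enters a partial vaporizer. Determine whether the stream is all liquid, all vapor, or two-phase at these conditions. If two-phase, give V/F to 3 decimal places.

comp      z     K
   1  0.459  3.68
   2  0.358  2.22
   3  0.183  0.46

ΣzᵢKᵢ = 2.568; Σzᵢ/Kᵢ = 0.684.
Since Σzᵢ/Kᵢ < 1 the mixture is above its dew point — single vapor phase.

all vapor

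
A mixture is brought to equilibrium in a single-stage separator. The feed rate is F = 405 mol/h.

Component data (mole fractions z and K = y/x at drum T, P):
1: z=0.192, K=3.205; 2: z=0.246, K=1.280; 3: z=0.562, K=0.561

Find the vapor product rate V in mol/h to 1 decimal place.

Let β = V/F and solve Σ zᵢ(Kᵢ−1)/(1+β(Kᵢ−1)) = 0.
Check two-phase: ΣzᵢKᵢ = 1.246 > 1 and Σzᵢ/Kᵢ = 1.254 > 1, so g(0) = 0.246 > 0 and g(1) = -0.254 < 0.
Newton–Raphson from β = 0.5:
  β = 0.500: g = -0.0543, g' = -0.404 → β = 0.365
  β = 0.365: g = 0.0031, g' = -0.456 → β = 0.372
Converged at β = 0.372.
Then V = β·F = 0.3722·405 = 150.7 mol/h and L = F − V = 254.3 mol/h.

V = 150.7 mol/h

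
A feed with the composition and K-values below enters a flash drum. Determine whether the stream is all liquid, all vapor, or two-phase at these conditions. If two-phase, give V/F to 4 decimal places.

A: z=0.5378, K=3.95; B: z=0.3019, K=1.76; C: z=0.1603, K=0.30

ΣzᵢKᵢ = 2.7037; Σzᵢ/Kᵢ = 0.8420.
Since Σzᵢ/Kᵢ < 1 the mixture is above its dew point — single vapor phase.

all vapor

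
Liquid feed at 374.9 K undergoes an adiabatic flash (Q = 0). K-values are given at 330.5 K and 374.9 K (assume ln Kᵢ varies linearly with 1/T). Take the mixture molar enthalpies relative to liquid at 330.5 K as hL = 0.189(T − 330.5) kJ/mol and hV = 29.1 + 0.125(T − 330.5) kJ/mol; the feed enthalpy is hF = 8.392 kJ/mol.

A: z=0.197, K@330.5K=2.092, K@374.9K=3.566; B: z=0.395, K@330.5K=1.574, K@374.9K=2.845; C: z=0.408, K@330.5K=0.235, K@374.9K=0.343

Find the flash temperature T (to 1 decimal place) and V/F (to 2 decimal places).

Adiabatic flash: solve Rachford–Rice at each trial T, then check hF = ψ·hV(T) + (1−ψ)·hL(T).
  T = 330.5 K: K = (2.092, 1.574, 0.235), RR gives ψ = 0.219, H_out = 6.377 kJ/mol
  T = 374.9 K: K = (3.566, 2.845, 0.343), RR gives ψ = 0.702, H_out = 26.837 kJ/mol
  T = 352.7 K: K = (2.778, 2.156, 0.287), RR gives ψ = 0.526, H_out = 18.748 kJ/mol
  T = 341.6 K: K = (2.422, 1.852, 0.261), RR gives ψ = 0.401, H_out = 13.496 kJ/mol
  T = 336.1 K: K = (2.255, 1.711, 0.248), RR gives ψ = 0.321, H_out = 10.295 kJ/mol
  T = 333.3 K: K = (2.173, 1.641, 0.241), RR gives ψ = 0.273, H_out = 8.436 kJ/mol
  T = 331.9 K: K = (2.132, 1.608, 0.238), RR gives ψ = 0.247, H_out = 7.434 kJ/mol
Linear interpolation between T = 331.9 (H_out = 7.434) and T = 333.3 (H_out = 8.436) on hF = 8.392 gives T ≈ 333.2 K, at which ψ = 0.27.

T = 333.2 K, V/F = 0.27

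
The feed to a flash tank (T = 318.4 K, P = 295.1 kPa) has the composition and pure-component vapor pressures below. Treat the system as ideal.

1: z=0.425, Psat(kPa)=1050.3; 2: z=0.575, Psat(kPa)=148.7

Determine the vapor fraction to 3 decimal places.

Raoult's law: Kᵢ = Pᵢˢᵃᵗ/P = Pᵢˢᵃᵗ/295.1.
  K_1 = 1050.3/295.1 = 3.55913, K_2 = 148.7/295.1 = 0.50390
Newton–Raphson from ψ = 0.48:
  ψ = 0.480: g = 0.1137, g' = -0.804 → ψ = 0.621
  ψ = 0.621: g = 0.0076, g' = -0.711 → ψ = 0.632
Converged at ψ = 0.632.

ψ = 0.632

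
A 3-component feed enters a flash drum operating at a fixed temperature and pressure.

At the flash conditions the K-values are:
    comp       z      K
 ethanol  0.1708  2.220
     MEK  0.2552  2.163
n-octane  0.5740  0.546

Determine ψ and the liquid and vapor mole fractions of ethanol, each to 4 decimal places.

Let ψ = V/F and solve Σ zᵢ(Kᵢ−1)/(1+ψ(Kᵢ−1)) = 0.
Feasibility: ΣzᵢKᵢ = 1.2446, Σzᵢ/Kᵢ = 1.2462 — both > 1, two phases present.
Newton iteration, ψ⁰ = 0.5:
  ψ = 0.5000: g = -0.02003, g' = -0.4341 → ψ = 0.4539
  ψ = 0.4539: g = 0.00015, g' = -0.4409 → ψ = 0.4542
Converged at ψ = 0.4542.
Compositions from xᵢ = zᵢ/(1+ψ(Kᵢ−1)), yᵢ = Kᵢxᵢ:
  ethanol: x = 0.1099, y = 0.2440
  MEK: x = 0.1670, y = 0.3612
  n-octane: x = 0.7231, y = 0.3948

ψ = 0.4542, x_ethanol = 0.1099, y_ethanol = 0.2440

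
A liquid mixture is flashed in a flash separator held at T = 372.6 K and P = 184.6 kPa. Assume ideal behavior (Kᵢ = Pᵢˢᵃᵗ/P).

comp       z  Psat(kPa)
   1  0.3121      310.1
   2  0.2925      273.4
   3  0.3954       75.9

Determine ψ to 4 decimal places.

ψ = 0.3460

Raoult's law: Kᵢ = Pᵢˢᵃᵗ/P = Pᵢˢᵃᵗ/184.6.
  K_1 = 310.1/184.6 = 1.679848, K_2 = 273.4/184.6 = 1.481040, K_3 = 75.9/184.6 = 0.411159
Material balance + equilibrium reduce to Σ zᵢ(Kᵢ−1)/(1+ψ(Kᵢ−1)) = 0.
g(0) = ΣzᵢKᵢ − 1 = 0.1201 and g(1) = 1 − Σzᵢ/Kᵢ = -0.3450, so a root lies in (0, 1).
Newton iteration, ψ⁰ = 0.5:
  ψ = 0.5000: g = -0.05820, g' = -0.3997 → ψ = 0.3544
  ψ = 0.3544: g = -0.00303, g' = -0.3620 → ψ = 0.3460
Converged at ψ = 0.3460.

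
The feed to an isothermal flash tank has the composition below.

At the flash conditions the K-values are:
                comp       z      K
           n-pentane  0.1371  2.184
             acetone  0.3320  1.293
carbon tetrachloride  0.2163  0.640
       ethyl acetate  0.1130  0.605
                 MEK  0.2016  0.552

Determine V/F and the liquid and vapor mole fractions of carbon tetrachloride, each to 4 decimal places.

Iterate (Newton) starting at V/F = 0.67:
  V/F = 0.6700: g = -0.12054, g' = -0.2436 → V/F = 0.1751
  V/F = 0.1751: g = -0.00209, g' = -0.2576 → V/F = 0.1670
Converged at V/F = 0.1670.
Compositions from xᵢ = zᵢ/(1+V/F(Kᵢ−1)), yᵢ = Kᵢxᵢ:
  n-pentane: x = 0.1145, y = 0.2500
  acetone: x = 0.3165, y = 0.4092
  carbon tetrachloride: x = 0.2301, y = 0.1473
  ethyl acetate: x = 0.1210, y = 0.0732
  MEK: x = 0.2179, y = 0.1203

V/F = 0.1670, x_carbon tetrachloride = 0.2301, y_carbon tetrachloride = 0.1473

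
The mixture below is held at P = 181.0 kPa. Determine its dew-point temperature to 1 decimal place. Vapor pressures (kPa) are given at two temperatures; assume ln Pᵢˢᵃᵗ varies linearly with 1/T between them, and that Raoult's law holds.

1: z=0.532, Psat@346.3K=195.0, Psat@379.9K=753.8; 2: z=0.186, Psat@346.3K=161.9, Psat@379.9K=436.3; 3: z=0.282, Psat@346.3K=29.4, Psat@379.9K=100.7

T = 370.0 K

Dew-point temperature: Σzᵢ·P/Pᵢˢᵃᵗ(T) = 1. Interpolate ln Pᵢˢᵃᵗ = aᵢ + bᵢ/T.
  T = 346.3 K: ΣzᵢP/Pᵢˢᵃᵗ = 2.4379
  T = 379.9 K: ΣzᵢP/Pᵢˢᵃᵗ = 0.7118
  T = 363.1 K: ΣzᵢP/Pᵢˢᵃᵗ = 1.2790
  T = 371.5 K: ΣzᵢP/Pᵢˢᵃᵗ = 0.9476
  T = 367.3 K: ΣzᵢP/Pᵢˢᵃᵗ = 1.0989
  T = 369.4 K: ΣzᵢP/Pᵢˢᵃᵗ = 1.0200
Interpolating between 369.4 K and 371.5 K gives T ≈ 370.0 K.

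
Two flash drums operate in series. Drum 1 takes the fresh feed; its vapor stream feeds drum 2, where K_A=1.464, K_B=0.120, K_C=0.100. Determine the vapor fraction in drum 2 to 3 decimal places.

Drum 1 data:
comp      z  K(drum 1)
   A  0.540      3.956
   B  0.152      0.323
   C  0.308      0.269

V/F (drum 2) = 0.365

Drum 1:
Newton iteration, ψ₁⁰ = 0.5:
  ψ₁ = 0.500: g = 0.1338, g' = -1.336 → ψ₁ = 0.600
  ψ₁ = 0.600: g = 0.0011, g' = -1.333 → ψ₁ = 0.601
Converged at ψ₁ = 0.601.
Drum-1 compositions:
  A: x = 0.195, y = 0.769
  B: x = 0.256, y = 0.083
  C: x = 0.549, y = 0.148
Drum-2 feed = drum-1 vapor: z₂ = (0.7695, 0.0828, 0.1477).
Drum 2:
Newton–Raphson from ψ₂ = 0.5:
  ψ₂ = 0.500: g = -0.0820, g' = -0.709 → ψ₂ = 0.384
  ψ₂ = 0.384: g = -0.0103, g' = -0.545 → ψ₂ = 0.365
Converged at ψ₂ = 0.365.
  A: x = 0.658, y = 0.963
  B: x = 0.122, y = 0.015
  C: x = 0.220, y = 0.022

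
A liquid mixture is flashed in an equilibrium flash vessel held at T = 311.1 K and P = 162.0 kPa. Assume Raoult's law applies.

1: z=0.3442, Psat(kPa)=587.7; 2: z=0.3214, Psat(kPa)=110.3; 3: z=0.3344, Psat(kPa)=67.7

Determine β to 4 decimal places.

Raoult's law: Kᵢ = Pᵢˢᵃᵗ/P = Pᵢˢᵃᵗ/162.0.
  K_1 = 587.7/162.0 = 3.627778, K_2 = 110.3/162.0 = 0.680864, K_3 = 67.7/162.0 = 0.417901
Newton–Raphson from β = 0.45:
  β = 0.4500: g = 0.03091, g' = -0.7516 → β = 0.4911
  β = 0.4911: g = 0.00065, g' = -0.7212 → β = 0.4920
Converged at β = 0.4920.

β = 0.4920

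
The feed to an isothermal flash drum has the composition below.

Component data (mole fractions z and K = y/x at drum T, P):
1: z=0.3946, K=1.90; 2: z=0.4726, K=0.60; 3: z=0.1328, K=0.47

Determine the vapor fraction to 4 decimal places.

ψ = 0.2464

Newton iteration, ψ⁰ = 0.5:
  ψ = 0.5000: g = -0.08714, g' = -0.3392 → ψ = 0.2431
  ψ = 0.2431: g = 0.00118, g' = -0.3571 → ψ = 0.2464
Converged at ψ = 0.2464.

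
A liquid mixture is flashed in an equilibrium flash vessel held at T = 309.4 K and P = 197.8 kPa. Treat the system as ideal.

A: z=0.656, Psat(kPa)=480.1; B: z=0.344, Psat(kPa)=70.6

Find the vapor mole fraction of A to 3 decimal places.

y_A = 0.754

Raoult's law: Kᵢ = Pᵢˢᵃᵗ/P = Pᵢˢᵃᵗ/197.8.
  K_A = 480.1/197.8 = 2.42720, K_B = 70.6/197.8 = 0.35693
Let ψ = V/F and solve Σ zᵢ(Kᵢ−1)/(1+ψ(Kᵢ−1)) = 0.
Check two-phase: ΣzᵢKᵢ = 1.715 > 1 and Σzᵢ/Kᵢ = 1.234 > 1, so g(0) = 0.715 > 0 and g(1) = -0.234 < 0.
Binary case is linear: z₁(K₁−1)(1+ψ(K₂−1)) + z₂(K₂−1)(1+ψ(K₁−1)) = 0
⇒ ψ = [z₁(K₁−1)+z₂(K₂−1)] / [−(K₁−1)(K₂−1)] = 0.7150/0.9178 = 0.779
Compositions from xᵢ = zᵢ/(1+ψ(Kᵢ−1)), yᵢ = Kᵢxᵢ:
  A: x = 0.311, y = 0.754
  B: x = 0.689, y = 0.246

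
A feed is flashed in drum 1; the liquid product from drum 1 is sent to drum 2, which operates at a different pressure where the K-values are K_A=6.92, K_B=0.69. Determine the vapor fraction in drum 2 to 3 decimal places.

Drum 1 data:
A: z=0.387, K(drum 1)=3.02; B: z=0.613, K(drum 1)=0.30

Drum 1:
Rachford–Rice: g(ψ₁) = Σ zᵢ(Kᵢ−1)/(1+ψ₁(Kᵢ−1)) = 0.
g(0) = ΣzᵢKᵢ − 1 = 0.353 and g(1) = 1 − Σzᵢ/Kᵢ = -1.171, so a root lies in (0, 1).
Iterate (Newton) starting at ψ₁ = 0.43:
  ψ₁ = 0.430: g = -0.1955, g' = -1.067 → ψ₁ = 0.247
  ψ₁ = 0.247: g = 0.0030, g' = -1.142 → ψ₁ = 0.249
Converged at ψ₁ = 0.249.
Drum-1 compositions:
  A: x = 0.257, y = 0.777
  B: x = 0.743, y = 0.223
Drum-2 feed = drum-1 liquid: z₂ = (0.2574, 0.7426).
Drum 2:
Material balance + equilibrium reduce to Σ zᵢ(Kᵢ−1)/(1+ψ₂(Kᵢ−1)) = 0.
Check two-phase: ΣzᵢKᵢ = 2.293 > 1 and Σzᵢ/Kᵢ = 1.113 > 1, so g(0) = 1.293 > 0 and g(1) = -0.113 < 0.
Binary case is linear: z₁(K₁−1)(1+ψ₂(K₂−1)) + z₂(K₂−1)(1+ψ₂(K₁−1)) = 0
⇒ ψ₂ = [z₁(K₁−1)+z₂(K₂−1)] / [−(K₁−1)(K₂−1)] = 1.2933/1.8352 = 0.705
  A: x = 0.050, y = 0.344
  B: x = 0.950, y = 0.656

V/F (drum 2) = 0.705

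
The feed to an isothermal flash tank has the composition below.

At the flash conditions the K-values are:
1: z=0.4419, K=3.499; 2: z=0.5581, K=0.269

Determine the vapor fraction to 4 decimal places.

ψ = 0.3812

Material balance + equilibrium reduce to Σ zᵢ(Kᵢ−1)/(1+ψ(Kᵢ−1)) = 0.
Feasibility: ΣzᵢKᵢ = 1.6963, Σzᵢ/Kᵢ = 2.2010 — both > 1, two phases present.
Binary case is linear: z₁(K₁−1)(1+ψ(K₂−1)) + z₂(K₂−1)(1+ψ(K₁−1)) = 0
⇒ ψ = [z₁(K₁−1)+z₂(K₂−1)] / [−(K₁−1)(K₂−1)] = 0.69634/1.82677 = 0.3812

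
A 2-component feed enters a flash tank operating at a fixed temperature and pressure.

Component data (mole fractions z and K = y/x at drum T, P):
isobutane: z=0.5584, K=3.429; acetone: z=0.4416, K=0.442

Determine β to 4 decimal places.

β = 0.8189

Material balance + equilibrium reduce to Σ zᵢ(Kᵢ−1)/(1+β(Kᵢ−1)) = 0.
Feasibility: ΣzᵢKᵢ = 2.1099, Σzᵢ/Kᵢ = 1.1619 — both > 1, two phases present.
Binary case is linear: z₁(K₁−1)(1+β(K₂−1)) + z₂(K₂−1)(1+β(K₁−1)) = 0
⇒ β = [z₁(K₁−1)+z₂(K₂−1)] / [−(K₁−1)(K₂−1)] = 1.10994/1.35538 = 0.8189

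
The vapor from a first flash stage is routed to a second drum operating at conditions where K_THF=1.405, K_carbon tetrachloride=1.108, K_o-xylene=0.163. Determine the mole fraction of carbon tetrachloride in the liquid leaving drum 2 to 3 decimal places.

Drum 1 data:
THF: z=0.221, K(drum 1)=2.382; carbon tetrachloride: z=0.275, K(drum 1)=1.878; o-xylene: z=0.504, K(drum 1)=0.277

Drum 1:
Let ψ₁ = V/F and solve Σ zᵢ(Kᵢ−1)/(1+ψ₁(Kᵢ−1)) = 0.
Check two-phase: ΣzᵢKᵢ = 1.182 > 1 and Σzᵢ/Kᵢ = 2.059 > 1, so g(0) = 0.182 > 0 and g(1) = -1.059 < 0.
Iterate (Newton) starting at ψ₁ = 0.5:
  ψ₁ = 0.500: g = -0.2223, g' = -0.896 → ψ₁ = 0.252
  ψ₁ = 0.252: g = -0.0213, g' = -0.768 → ψ₁ = 0.224
Converged at ψ₁ = 0.224.
Drum-1 compositions:
  THF: x = 0.169, y = 0.402
  carbon tetrachloride: x = 0.230, y = 0.431
  o-xylene: x = 0.602, y = 0.167
Drum-2 feed = drum-1 vapor: z₂ = (0.4019, 0.4315, 0.1666).
Drum 2:
Let ψ₂ = V/F and solve Σ zᵢ(Kᵢ−1)/(1+ψ₂(Kᵢ−1)) = 0.
Feasibility: ΣzᵢKᵢ = 1.070, Σzᵢ/Kᵢ = 1.698 — both > 1, two phases present.
Newton–Raphson from ψ₂ = 0.5:
  ψ₂ = 0.500: g = -0.0603, g' = -0.395 → ψ₂ = 0.348
  ψ₂ = 0.348: g = -0.0091, g' = -0.287 → ψ₂ = 0.316
  ψ₂ = 0.316: g = -0.0002, g' = -0.272 → ψ₂ = 0.315
Converged at ψ₂ = 0.315.
  THF: x = 0.356, y = 0.501
  carbon tetrachloride: x = 0.417, y = 0.462
  o-xylene: x = 0.226, y = 0.037

x_carbon tetrachloride (drum 2) = 0.417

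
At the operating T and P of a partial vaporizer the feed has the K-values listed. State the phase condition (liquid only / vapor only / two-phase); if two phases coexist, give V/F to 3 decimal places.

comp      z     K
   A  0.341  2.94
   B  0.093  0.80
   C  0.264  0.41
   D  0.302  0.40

two-phase, V/F = 0.286

ΣzᵢKᵢ = 1.306; Σzᵢ/Kᵢ = 1.631.
Both exceed 1, so a two-phase solution exists.
Material balance + equilibrium reduce to Σ zᵢ(Kᵢ−1)/(1+ψ(Kᵢ−1)) = 0.
Iterate (Newton) starting at ψ = 0.56:
  ψ = 0.560: g = -0.2094, g' = -0.751 → ψ = 0.281
  ψ = 0.281: g = 0.0036, g' = -0.831 → ψ = 0.286
Converged at ψ = 0.286.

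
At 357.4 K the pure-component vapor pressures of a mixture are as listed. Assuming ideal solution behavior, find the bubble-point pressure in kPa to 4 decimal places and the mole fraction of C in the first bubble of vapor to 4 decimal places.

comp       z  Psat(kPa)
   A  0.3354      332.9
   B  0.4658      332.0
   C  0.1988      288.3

At the bubble point ψ → 0, so ΣzᵢKᵢ = 1 with Kᵢ = Pᵢˢᵃᵗ/P ⇒ P = ΣzᵢPᵢˢᵃᵗ.
P = 0.3354·332.9 + 0.4658·332.0 + 0.1988·288.3 = 323.6143 kPa
yᵢ = zᵢPᵢˢᵃᵗ/P ⇒ y_C = 0.1988·288.3/323.6143 = 0.1771

Pbub = 323.6143 kPa, y_C = 0.1771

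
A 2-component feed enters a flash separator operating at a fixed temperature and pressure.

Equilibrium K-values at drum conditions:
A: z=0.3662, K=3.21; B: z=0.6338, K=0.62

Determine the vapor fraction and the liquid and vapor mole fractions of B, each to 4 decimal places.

ψ = 0.6769, x_B = 0.8533, y_B = 0.5290

Let ψ = V/F and solve Σ zᵢ(Kᵢ−1)/(1+ψ(Kᵢ−1)) = 0.
g(0) = ΣzᵢKᵢ − 1 = 0.5685 and g(1) = 1 − Σzᵢ/Kᵢ = -0.1363, so a root lies in (0, 1).
Binary case is linear: z₁(K₁−1)(1+ψ(K₂−1)) + z₂(K₂−1)(1+ψ(K₁−1)) = 0
⇒ ψ = [z₁(K₁−1)+z₂(K₂−1)] / [−(K₁−1)(K₂−1)] = 0.56846/0.83980 = 0.6769
Compositions from xᵢ = zᵢ/(1+ψ(Kᵢ−1)), yᵢ = Kᵢxᵢ:
  A: x = 0.1467, y = 0.4710
  B: x = 0.8533, y = 0.5290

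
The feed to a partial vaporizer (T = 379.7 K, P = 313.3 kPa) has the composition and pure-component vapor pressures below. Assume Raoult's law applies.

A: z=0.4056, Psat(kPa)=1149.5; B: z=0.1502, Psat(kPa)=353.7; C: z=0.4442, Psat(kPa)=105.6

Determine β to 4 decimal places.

β = 0.5430

Raoult's law: Kᵢ = Pᵢˢᵃᵗ/P = Pᵢˢᵃᵗ/313.3.
  K_A = 1149.5/313.3 = 3.669007, K_B = 353.7/313.3 = 1.128950, K_C = 105.6/313.3 = 0.337057
Let β = V/F and solve Σ zᵢ(Kᵢ−1)/(1+β(Kᵢ−1)) = 0.
Feasibility: ΣzᵢKᵢ = 1.8074, Σzᵢ/Kᵢ = 1.5615 — both > 1, two phases present.
Iterate (Newton) starting at β = 0.66:
  β = 0.6600: g = -0.11370, g' = -0.9981 → β = 0.5461
  β = 0.5461: g = -0.00298, g' = -0.9602 → β = 0.5430
Converged at β = 0.5430.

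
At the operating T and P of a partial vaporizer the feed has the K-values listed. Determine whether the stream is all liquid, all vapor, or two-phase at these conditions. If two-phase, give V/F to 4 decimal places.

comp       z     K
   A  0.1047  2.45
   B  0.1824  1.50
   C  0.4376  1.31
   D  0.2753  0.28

ΣzᵢKᵢ = 1.1805; Σzᵢ/Kᵢ = 1.4816.
Both exceed 1, so a two-phase solution exists.
Material balance + equilibrium reduce to Σ zᵢ(Kᵢ−1)/(1+ψ(Kᵢ−1)) = 0.
Newton–Raphson from ψ = 0.39:
  ψ = 0.3900: g = 0.01871, g' = -0.4311 → ψ = 0.4334
  ψ = 0.4334: g = -0.00035, g' = -0.4480 → ψ = 0.4326
Converged at ψ = 0.4326.

two-phase, V/F = 0.4326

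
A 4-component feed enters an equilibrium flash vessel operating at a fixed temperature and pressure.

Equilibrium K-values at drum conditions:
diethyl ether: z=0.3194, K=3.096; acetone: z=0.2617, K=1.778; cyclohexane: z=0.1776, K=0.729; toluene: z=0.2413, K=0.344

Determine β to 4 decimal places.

β = 0.7739

Rachford–Rice: g(β) = Σ zᵢ(Kᵢ−1)/(1+β(Kᵢ−1)) = 0.
Check two-phase: ΣzᵢKᵢ = 1.6666 > 1 and Σzᵢ/Kᵢ = 1.1954 > 1, so g(0) = 0.6666 > 0 and g(1) = -0.1954 < 0.
Newton iteration, β⁰ = 0.5:
  β = 0.5000: g = 0.18224, g' = -0.6640 → β = 0.7744
  β = 0.7744: g = -0.00041, g' = -0.7155 → β = 0.7739
Converged at β = 0.7739.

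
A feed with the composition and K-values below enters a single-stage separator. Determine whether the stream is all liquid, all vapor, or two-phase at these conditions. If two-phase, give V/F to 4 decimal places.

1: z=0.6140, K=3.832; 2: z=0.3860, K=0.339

ΣzᵢKᵢ = 2.4837; Σzᵢ/Kᵢ = 1.2989.
Both exceed 1, so a two-phase solution exists.
Let ψ = V/F and solve Σ zᵢ(Kᵢ−1)/(1+ψ(Kᵢ−1)) = 0.
Binary case is linear: z₁(K₁−1)(1+ψ(K₂−1)) + z₂(K₂−1)(1+ψ(K₁−1)) = 0
⇒ ψ = [z₁(K₁−1)+z₂(K₂−1)] / [−(K₁−1)(K₂−1)] = 1.48370/1.87195 = 0.7926

two-phase, V/F = 0.7926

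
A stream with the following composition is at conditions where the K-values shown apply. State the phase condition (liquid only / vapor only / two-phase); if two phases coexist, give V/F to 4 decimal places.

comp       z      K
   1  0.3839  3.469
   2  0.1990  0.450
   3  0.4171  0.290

two-phase, V/F = 0.3316

ΣzᵢKᵢ = 1.5423; Σzᵢ/Kᵢ = 1.9912.
Both exceed 1, so a two-phase solution exists.
Rachford–Rice: g(ψ) = Σ zᵢ(Kᵢ−1)/(1+ψ(Kᵢ−1)) = 0.
Newton iteration, ψ⁰ = 0.5:
  ψ = 0.5000: g = -0.18591, g' = -1.0886 → ψ = 0.3292
  ψ = 0.3292: g = 0.00272, g' = -1.1600 → ψ = 0.3316
Converged at ψ = 0.3316.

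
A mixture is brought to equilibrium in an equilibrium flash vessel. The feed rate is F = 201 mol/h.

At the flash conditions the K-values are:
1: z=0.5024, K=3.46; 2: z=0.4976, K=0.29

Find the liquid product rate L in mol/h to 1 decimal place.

Binary case is linear: z₁(K₁−1)(1+ψ(K₂−1)) + z₂(K₂−1)(1+ψ(K₁−1)) = 0
⇒ ψ = [z₁(K₁−1)+z₂(K₂−1)] / [−(K₁−1)(K₂−1)] = 0.88261/1.74660 = 0.5053
Then V = ψ·F = 0.5053·201 = 101.6 mol/h and L = F − V = 99.4 mol/h.

L = 99.4 mol/h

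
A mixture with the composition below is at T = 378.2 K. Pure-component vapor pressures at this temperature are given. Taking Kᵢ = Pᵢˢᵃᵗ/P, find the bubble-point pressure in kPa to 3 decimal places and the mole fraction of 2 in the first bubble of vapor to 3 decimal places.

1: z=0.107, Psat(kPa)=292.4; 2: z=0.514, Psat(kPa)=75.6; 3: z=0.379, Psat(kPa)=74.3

At the bubble point ψ → 0, so ΣzᵢKᵢ = 1 with Kᵢ = Pᵢˢᵃᵗ/P ⇒ P = ΣzᵢPᵢˢᵃᵗ.
P = 0.107·292.4 + 0.514·75.6 + 0.379·74.3 = 98.305 kPa
yᵢ = zᵢPᵢˢᵃᵗ/P ⇒ y_2 = 0.514·75.6/98.305 = 0.395

Pbub = 98.305 kPa, y_2 = 0.395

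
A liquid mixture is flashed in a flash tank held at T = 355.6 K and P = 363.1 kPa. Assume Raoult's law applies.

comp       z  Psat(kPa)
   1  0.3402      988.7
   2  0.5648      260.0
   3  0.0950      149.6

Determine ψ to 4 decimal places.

Raoult's law: Kᵢ = Pᵢˢᵃᵗ/P = Pᵢˢᵃᵗ/363.1.
  K_1 = 988.7/363.1 = 2.722941, K_2 = 260.0/363.1 = 0.716056, K_3 = 149.6/363.1 = 0.412008
Iterate (Newton) starting at ψ = 0.36:
  ψ = 0.3600: g = 0.11227, g' = -0.4940 → ψ = 0.5873
  ψ = 0.5873: g = 0.01357, g' = -0.3917 → ψ = 0.6219
  ψ = 0.6219: g = 0.00014, g' = -0.3841 → ψ = 0.6222
Converged at ψ = 0.6222.

ψ = 0.6222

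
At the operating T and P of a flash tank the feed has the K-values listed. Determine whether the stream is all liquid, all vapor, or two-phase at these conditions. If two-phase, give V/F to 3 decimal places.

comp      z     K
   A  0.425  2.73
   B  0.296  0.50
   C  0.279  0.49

ΣzᵢKᵢ = 1.445; Σzᵢ/Kᵢ = 1.317.
Both exceed 1, so a two-phase solution exists.
Material balance + equilibrium reduce to Σ zᵢ(Kᵢ−1)/(1+ψ(Kᵢ−1)) = 0.
Iterate (Newton) starting at ψ = 0.5:
  ψ = 0.500: g = 0.0059, g' = -0.628 → ψ = 0.509
Converged at ψ = 0.509.

two-phase, V/F = 0.509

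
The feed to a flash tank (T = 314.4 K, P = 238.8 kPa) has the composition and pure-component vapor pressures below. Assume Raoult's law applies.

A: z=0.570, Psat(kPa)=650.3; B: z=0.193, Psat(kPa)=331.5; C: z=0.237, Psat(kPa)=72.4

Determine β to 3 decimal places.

β = 0.898

Raoult's law: Kᵢ = Pᵢˢᵃᵗ/P = Pᵢˢᵃᵗ/238.8.
  K_A = 650.3/238.8 = 2.72320, K_B = 331.5/238.8 = 1.38819, K_C = 72.4/238.8 = 0.30318
Rachford–Rice: g(β) = Σ zᵢ(Kᵢ−1)/(1+β(Kᵢ−1)) = 0.
Check two-phase: ΣzᵢKᵢ = 1.892 > 1 and Σzᵢ/Kᵢ = 1.130 > 1, so g(0) = 0.892 > 0 and g(1) = -0.130 < 0.
Newton iteration, β⁰ = 0.5:
  β = 0.500: g = 0.3369, g' = -0.780 → β = 0.932
  β = 0.932: g = -0.0392, g' = -1.201 → β = 0.899
  β = 0.899: g = -0.0017, g' = -1.102 → β = 0.898
Converged at β = 0.898.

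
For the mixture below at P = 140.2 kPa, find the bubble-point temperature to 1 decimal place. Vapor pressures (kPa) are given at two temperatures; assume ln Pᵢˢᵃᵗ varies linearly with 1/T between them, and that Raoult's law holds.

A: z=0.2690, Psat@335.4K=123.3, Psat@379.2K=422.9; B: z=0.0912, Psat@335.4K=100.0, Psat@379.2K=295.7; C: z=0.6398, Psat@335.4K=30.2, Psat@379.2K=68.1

T = 367.4 K

Bubble-point temperature: ΣzᵢPᵢˢᵃᵗ(T) = P. Interpolate ln Pᵢˢᵃᵗ = aᵢ + bᵢ/T.
  T = 335.4 K: ΣzᵢPᵢˢᵃᵗ = 61.61 kPa
  T = 379.2 K: ΣzᵢPᵢˢᵃᵗ = 184.30 kPa
  T = 357.3 K: ΣzᵢPᵢˢᵃᵗ = 109.75 kPa
  T = 368.2 K: ΣzᵢPᵢˢᵃᵗ = 143.03 kPa
  T = 362.8 K: ΣzᵢPᵢˢᵃᵗ = 125.66 kPa
  T = 365.5 K: ΣzᵢPᵢˢᵃᵗ = 134.12 kPa
  T = 366.9 K: ΣzᵢPᵢˢᵃᵗ = 138.68 kPa
Interpolating between 366.9 K and 368.2 K gives T ≈ 367.4 K.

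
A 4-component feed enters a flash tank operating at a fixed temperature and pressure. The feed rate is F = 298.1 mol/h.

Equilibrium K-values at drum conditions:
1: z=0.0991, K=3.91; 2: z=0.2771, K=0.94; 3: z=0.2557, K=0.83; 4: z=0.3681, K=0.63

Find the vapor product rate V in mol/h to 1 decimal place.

Material balance + equilibrium reduce to Σ zᵢ(Kᵢ−1)/(1+ψ(Kᵢ−1)) = 0.
Feasibility: ΣzᵢKᵢ = 1.0921, Σzᵢ/Kᵢ = 1.2125 — both > 1, two phases present.
Newton iteration, ψ⁰ = 0.55:
  ψ = 0.5500: g = -0.12525, g' = -0.2136 → ψ = 0.0000
  ψ = 0.0000: g = 0.09209, g' = -0.8980 → ψ = 0.1026
  ψ = 0.1026: g = 0.01956, g' = -0.5609 → ψ = 0.1374
  ψ = 0.1374: g = 0.00123, g' = -0.4929 → ψ = 0.1399
Converged at ψ = 0.1399.
Then V = ψ·F = 0.1399·298.1 = 41.7 mol/h and L = F − V = 256.4 mol/h.

V = 41.7 mol/h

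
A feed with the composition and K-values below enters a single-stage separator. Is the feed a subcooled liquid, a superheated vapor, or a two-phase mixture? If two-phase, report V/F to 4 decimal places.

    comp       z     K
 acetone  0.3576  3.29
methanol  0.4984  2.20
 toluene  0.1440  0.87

superheated vapor

ΣzᵢKᵢ = 2.3983; Σzᵢ/Kᵢ = 0.5008.
Since Σzᵢ/Kᵢ < 1 the mixture is above its dew point — single vapor phase.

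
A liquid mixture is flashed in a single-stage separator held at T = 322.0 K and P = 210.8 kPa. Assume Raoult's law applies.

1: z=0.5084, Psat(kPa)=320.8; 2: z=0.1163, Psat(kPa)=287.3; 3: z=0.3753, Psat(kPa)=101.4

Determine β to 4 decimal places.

β = 0.4391

Raoult's law: Kᵢ = Pᵢˢᵃᵗ/P = Pᵢˢᵃᵗ/210.8.
  K_1 = 320.8/210.8 = 1.521822, K_2 = 287.3/210.8 = 1.362903, K_3 = 101.4/210.8 = 0.481025
Rachford–Rice: g(β) = Σ zᵢ(Kᵢ−1)/(1+β(Kᵢ−1)) = 0.
Check two-phase: ΣzᵢKᵢ = 1.1127 > 1 and Σzᵢ/Kᵢ = 1.1996 > 1, so g(0) = 0.1127 > 0 and g(1) = -0.1996 < 0.
Newton–Raphson from β = 0.67:
  β = 0.6700: g = -0.06808, g' = -0.3235 → β = 0.4595
  β = 0.4595: g = -0.00562, g' = -0.2756 → β = 0.4392
  β = 0.4392: g = -0.00003, g' = -0.2726 → β = 0.4391
Converged at β = 0.4391.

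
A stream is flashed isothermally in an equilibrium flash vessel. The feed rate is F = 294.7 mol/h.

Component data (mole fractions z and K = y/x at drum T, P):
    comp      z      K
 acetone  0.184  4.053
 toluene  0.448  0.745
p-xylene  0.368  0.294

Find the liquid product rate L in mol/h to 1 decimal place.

Rachford–Rice: g(V/F) = Σ zᵢ(Kᵢ−1)/(1+V/F(Kᵢ−1)) = 0.
Feasibility: ΣzᵢKᵢ = 1.188, Σzᵢ/Kᵢ = 1.898 — both > 1, two phases present.
Newton iteration, V/F⁰ = 0.48:
  V/F = 0.480: g = -0.2953, g' = -0.740 → V/F = 0.081
  V/F = 0.081: g = 0.0585, g' = -1.340 → V/F = 0.124
  V/F = 0.124: g = 0.0043, g' = -1.152 → V/F = 0.128
Converged at V/F = 0.128.
Then V = V/F·F = 0.1282·294.7 = 37.8 mol/h and L = F − V = 256.9 mol/h.

L = 256.9 mol/h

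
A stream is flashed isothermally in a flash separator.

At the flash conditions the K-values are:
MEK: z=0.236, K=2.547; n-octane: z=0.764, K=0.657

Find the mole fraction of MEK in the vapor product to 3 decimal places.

y_MEK = 0.462

Material balance + equilibrium reduce to Σ zᵢ(Kᵢ−1)/(1+V/F(Kᵢ−1)) = 0.
g(0) = ΣzᵢKᵢ − 1 = 0.103 and g(1) = 1 − Σzᵢ/Kᵢ = -0.256, so a root lies in (0, 1).
Binary case is linear: z₁(K₁−1)(1+V/F(K₂−1)) + z₂(K₂−1)(1+V/F(K₁−1)) = 0
⇒ V/F = [z₁(K₁−1)+z₂(K₂−1)] / [−(K₁−1)(K₂−1)] = 0.1030/0.5306 = 0.194
Compositions from xᵢ = zᵢ/(1+V/F(Kᵢ−1)), yᵢ = Kᵢxᵢ:
  MEK: x = 0.181, y = 0.462
  n-octane: x = 0.819, y = 0.538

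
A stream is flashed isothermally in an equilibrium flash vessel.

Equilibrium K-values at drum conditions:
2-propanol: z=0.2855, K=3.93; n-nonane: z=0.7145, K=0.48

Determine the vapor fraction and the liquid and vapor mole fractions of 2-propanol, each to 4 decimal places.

Let ψ = V/F and solve Σ zᵢ(Kᵢ−1)/(1+ψ(Kᵢ−1)) = 0.
g(0) = ΣzᵢKᵢ − 1 = 0.4650 and g(1) = 1 − Σzᵢ/Kᵢ = -0.5612, so a root lies in (0, 1).
Binary case is linear: z₁(K₁−1)(1+ψ(K₂−1)) + z₂(K₂−1)(1+ψ(K₁−1)) = 0
⇒ ψ = [z₁(K₁−1)+z₂(K₂−1)] / [−(K₁−1)(K₂−1)] = 0.46497/1.52360 = 0.3052
Compositions from xᵢ = zᵢ/(1+ψ(Kᵢ−1)), yᵢ = Kᵢxᵢ:
  2-propanol: x = 0.1507, y = 0.5923
  n-nonane: x = 0.8493, y = 0.4077

ψ = 0.3052, x_2-propanol = 0.1507, y_2-propanol = 0.5923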